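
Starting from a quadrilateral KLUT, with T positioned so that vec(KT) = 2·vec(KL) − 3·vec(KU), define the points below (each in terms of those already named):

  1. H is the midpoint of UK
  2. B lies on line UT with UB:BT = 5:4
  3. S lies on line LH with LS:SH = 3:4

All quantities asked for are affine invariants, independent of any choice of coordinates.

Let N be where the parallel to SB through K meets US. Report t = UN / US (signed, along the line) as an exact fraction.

t = -34/25

Work in coordinates with K = (0, 0), L = (1, 0), U = (0, 1), T = (2, -3).
1. H is the midpoint of UK ⇒ H = (0, 1/2)
2. B lies on line UT with UB:BT = 5:4 ⇒ B = (10/9, -11/9)
3. S lies on line LH with LS:SH = 3:4 ⇒ S = (4/7, 3/14)
through K parallel to SB: direction (34/63, -181/126); meets US at N = (-136/175, 362/175)
N = U + t·(S−U) with t = -34/25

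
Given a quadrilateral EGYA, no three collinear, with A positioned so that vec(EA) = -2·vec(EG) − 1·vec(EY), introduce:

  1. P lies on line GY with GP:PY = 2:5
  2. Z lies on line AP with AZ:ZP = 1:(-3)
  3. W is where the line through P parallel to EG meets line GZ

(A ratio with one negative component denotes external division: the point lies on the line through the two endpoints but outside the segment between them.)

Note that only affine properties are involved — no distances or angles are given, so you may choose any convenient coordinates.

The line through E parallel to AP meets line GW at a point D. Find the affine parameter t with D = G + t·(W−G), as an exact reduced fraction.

Work in coordinates with E = (0, 0), G = (1, 0), Y = (0, 1), A = (-2, -1).
1. P lies on line GY with GP:PY = 2:5 ⇒ P = (5/7, 2/7)
2. Z lies on line AP with AZ:ZP = 1:(-3) ⇒ Z = (-47/14, -23/14)
3. W is where the line through P parallel to EG meets line GZ ⇒ W = (283/161, 2/7)
through E parallel to AP: direction (19/7, 9/7); meets GW at D = (-437/112, -207/112)
D = G + t·(W−G) with t = -207/32

t = -207/32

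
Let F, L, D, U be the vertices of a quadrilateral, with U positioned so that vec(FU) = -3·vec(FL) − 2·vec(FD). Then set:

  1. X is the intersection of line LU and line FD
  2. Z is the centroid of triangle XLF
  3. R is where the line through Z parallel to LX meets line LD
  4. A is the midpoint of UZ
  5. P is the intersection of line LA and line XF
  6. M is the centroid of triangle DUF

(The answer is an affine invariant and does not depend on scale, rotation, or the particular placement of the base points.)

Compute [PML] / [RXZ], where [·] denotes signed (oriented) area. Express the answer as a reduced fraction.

[PML]:[RXZ] = 45/7

Choose coordinates F = (0, 0), L = (1, 0), D = (0, 1), U = (-3, -2).
1. X is the intersection of line LU and line FD ⇒ X = (0, -1/2)
2. Z is the centroid of triangle XLF ⇒ Z = (1/3, -1/6)
3. R is where the line through Z parallel to LX meets line LD ⇒ R = (8/9, 1/9)
4. A is the midpoint of UZ ⇒ A = (-4/3, -13/12)
5. P is the intersection of line LA and line XF ⇒ P = (0, -13/28)
6. M is the centroid of triangle DUF ⇒ M = (-1, -1/3)
2·[PML] = -25/42, 2·[RXZ] = -5/54
[PML]:[RXZ] = -25/42:-5/54 = 45/7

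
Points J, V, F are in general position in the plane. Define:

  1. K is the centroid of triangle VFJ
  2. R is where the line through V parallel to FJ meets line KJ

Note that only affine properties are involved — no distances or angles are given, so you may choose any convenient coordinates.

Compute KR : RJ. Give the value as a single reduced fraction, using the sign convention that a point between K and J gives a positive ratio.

KR:RJ = -2/3

Work in coordinates with J = (0, 0), V = (1, 0), F = (0, 1).
1. K is the centroid of triangle VFJ ⇒ K = (1/3, 1/3)
2. R is where the line through V parallel to FJ meets line KJ ⇒ R = (1, 1)
R = K + t·(J−K) with t = -2, so KR:RJ = t:(1−t) = -2:3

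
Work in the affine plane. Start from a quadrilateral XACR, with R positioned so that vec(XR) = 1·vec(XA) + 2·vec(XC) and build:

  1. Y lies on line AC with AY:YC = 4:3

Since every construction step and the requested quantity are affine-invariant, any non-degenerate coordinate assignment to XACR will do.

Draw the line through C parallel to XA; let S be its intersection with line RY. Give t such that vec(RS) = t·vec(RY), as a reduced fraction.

t = 7/10

Assign X = (0, 0), A = (1, 0), C = (0, 1), R = (1, 2) — the answer is frame-independent, so this choice is without loss of generality.
1. Y lies on line AC with AY:YC = 4:3 ⇒ Y = (3/7, 4/7)
through C parallel to XA: direction (1, 0); meets RY at S = (3/5, 1)
S = R + t·(Y−R) with t = 7/10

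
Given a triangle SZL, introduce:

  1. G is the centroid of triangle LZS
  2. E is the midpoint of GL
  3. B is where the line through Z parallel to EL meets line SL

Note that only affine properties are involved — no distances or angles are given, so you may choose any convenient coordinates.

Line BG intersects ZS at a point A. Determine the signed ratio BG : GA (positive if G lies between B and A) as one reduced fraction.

Set S = (0, 0), Z = (1, 0), L = (0, 1); any affine frame gives the same invariant.
1. G is the centroid of triangle LZS ⇒ G = (1/3, 1/3)
2. E is the midpoint of GL ⇒ E = (1/6, 2/3)
3. B is where the line through Z parallel to EL meets line SL ⇒ B = (0, 2)
line BG meets ZS at A = (2/5, 0)
G = B + t·(A−B) with t = 5/6, so BG:GA = 5/6:1/6

BG:GA = 5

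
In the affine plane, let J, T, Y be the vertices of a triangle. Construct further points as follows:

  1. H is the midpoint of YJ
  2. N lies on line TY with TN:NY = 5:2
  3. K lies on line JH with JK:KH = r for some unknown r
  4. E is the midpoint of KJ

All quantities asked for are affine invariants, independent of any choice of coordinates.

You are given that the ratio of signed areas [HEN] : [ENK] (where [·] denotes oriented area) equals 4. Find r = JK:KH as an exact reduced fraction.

Choose coordinates J = (0, 0), T = (1, 0), Y = (0, 1).
1. H is the midpoint of YJ ⇒ H = (0, 1/2)
2. N lies on line TY with TN:NY = 5:2 ⇒ N = (2/7, 5/7)
3. With JK:KH = r, write λ = r/(r+1) so K = J + λ·(H−J); K is affine-linear in λ
4. E is the midpoint of KJ ⇒ E is an affine combination of earlier points and hence also affine-linear in λ
Every point depending on K is an affine combination of K and λ-independent points, so each such coordinate is linear in λ; the λ² term in each signed area is a multiple of (H−J)×(H−J) = 0, so 2·[HEN] and 2·[ENK] are each linear in λ. Evaluating at λ=0 and λ=1:
  2·[HEN] = -1/14·λ + 1/7,   2·[ENK] = 1/14·λ
So [HEN]:[ENK] = (-1/14·λ + 1/7) / (1/14·λ). Setting this equal to 4:
  -1/14·λ + 1/7 = 4·(1/14·λ)  ⇒  λ = 2/5
Then r = λ/(1−λ) = (2/5)/(3/5) = 2/3. Check: with r = 2/3, K = (0, 1/5) and [HEN]:[ENK] = 4 as required.

r = 2/3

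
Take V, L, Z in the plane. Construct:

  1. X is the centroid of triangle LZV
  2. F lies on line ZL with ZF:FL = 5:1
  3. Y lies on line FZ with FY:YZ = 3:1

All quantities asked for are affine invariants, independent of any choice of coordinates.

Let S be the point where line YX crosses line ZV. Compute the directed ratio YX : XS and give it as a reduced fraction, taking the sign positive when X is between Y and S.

Work in coordinates with V = (0, 0), L = (1, 0), Z = (0, 1).
1. X is the centroid of triangle LZV ⇒ X = (1/3, 1/3)
2. F lies on line ZL with ZF:FL = 5:1 ⇒ F = (5/6, 1/6)
3. Y lies on line FZ with FY:YZ = 3:1 ⇒ Y = (5/24, 19/24)
line YX meets ZV at S = (0, 14/9)
X = Y + t·(S−Y) with t = -3/5, so YX:XS = -3/5:8/5

YX:XS = -3/8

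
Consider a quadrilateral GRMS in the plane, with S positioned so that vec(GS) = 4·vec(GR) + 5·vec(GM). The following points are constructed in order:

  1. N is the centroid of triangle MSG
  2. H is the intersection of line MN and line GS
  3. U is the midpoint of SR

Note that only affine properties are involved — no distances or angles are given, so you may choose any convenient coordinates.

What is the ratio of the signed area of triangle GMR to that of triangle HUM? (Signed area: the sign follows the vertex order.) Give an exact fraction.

Work in coordinates with G = (0, 0), R = (1, 0), M = (0, 1), S = (4, 5).
1. N is the centroid of triangle MSG ⇒ N = (4/3, 2)
2. H is the intersection of line MN and line GS ⇒ H = (2, 5/2)
3. U is the midpoint of SR ⇒ U = (5/2, 5/2)
2·[GMR] = -1, 2·[HUM] = -3/4
[GMR]:[HUM] = -1:-3/4 = 4/3

[GMR]:[HUM] = 4/3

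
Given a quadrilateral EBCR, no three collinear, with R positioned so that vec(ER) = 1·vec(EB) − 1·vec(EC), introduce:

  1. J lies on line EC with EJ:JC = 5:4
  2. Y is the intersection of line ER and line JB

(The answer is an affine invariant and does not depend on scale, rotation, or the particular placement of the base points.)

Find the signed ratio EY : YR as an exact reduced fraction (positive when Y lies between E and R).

EY:YR = -5/9

Work in coordinates with E = (0, 0), B = (1, 0), C = (0, 1), R = (1, -1).
1. J lies on line EC with EJ:JC = 5:4 ⇒ J = (0, 5/9)
2. Y is the intersection of line ER and line JB ⇒ Y = (-5/4, 5/4)
Y = E + t·(R−E) with t = -5/4, so EY:YR = t:(1−t) = -5/4:9/4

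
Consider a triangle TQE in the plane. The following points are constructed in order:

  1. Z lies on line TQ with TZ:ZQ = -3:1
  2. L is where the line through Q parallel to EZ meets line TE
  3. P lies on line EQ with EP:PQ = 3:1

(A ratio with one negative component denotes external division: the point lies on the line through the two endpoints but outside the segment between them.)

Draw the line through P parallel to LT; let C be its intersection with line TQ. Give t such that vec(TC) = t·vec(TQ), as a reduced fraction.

Assign T = (0, 0), Q = (1, 0), E = (0, 1) — the answer is frame-independent, so this choice is without loss of generality.
1. Z lies on line TQ with TZ:ZQ = -3:1 ⇒ Z = (3/2, 0)
2. L is where the line through Q parallel to EZ meets line TE ⇒ L = (0, 2/3)
3. P lies on line EQ with EP:PQ = 3:1 ⇒ P = (3/4, 1/4)
through P parallel to LT: direction (0, -2/3); meets TQ at C = (3/4, 0)
C = T + t·(Q−T) with t = 3/4

t = 3/4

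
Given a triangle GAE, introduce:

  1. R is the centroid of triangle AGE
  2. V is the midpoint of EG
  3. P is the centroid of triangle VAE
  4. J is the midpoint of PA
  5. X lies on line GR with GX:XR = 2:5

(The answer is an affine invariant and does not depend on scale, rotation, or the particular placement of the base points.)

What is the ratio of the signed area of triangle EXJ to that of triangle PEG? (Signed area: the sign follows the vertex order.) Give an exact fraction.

[EXJ]:[PEG] = 67/42

Set G = (0, 0), A = (1, 0), E = (0, 1); any affine frame gives the same invariant.
1. R is the centroid of triangle AGE ⇒ R = (1/3, 1/3)
2. V is the midpoint of EG ⇒ V = (0, 1/2)
3. P is the centroid of triangle VAE ⇒ P = (1/3, 1/2)
4. J is the midpoint of PA ⇒ J = (2/3, 1/4)
5. X lies on line GR with GX:XR = 2:5 ⇒ X = (2/21, 2/21)
2·[EXJ] = 67/126, 2·[PEG] = 1/3
[EXJ]:[PEG] = 67/126:1/3 = 67/42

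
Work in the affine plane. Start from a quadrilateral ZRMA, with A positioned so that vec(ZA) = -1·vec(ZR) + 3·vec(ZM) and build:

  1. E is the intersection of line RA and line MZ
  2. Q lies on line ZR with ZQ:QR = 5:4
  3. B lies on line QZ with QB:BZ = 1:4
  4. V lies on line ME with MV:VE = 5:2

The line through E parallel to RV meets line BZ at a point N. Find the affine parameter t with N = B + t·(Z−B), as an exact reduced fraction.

Work in coordinates with Z = (0, 0), R = (1, 0), M = (0, 1), A = (-1, 3).
1. E is the intersection of line RA and line MZ ⇒ E = (0, 3/2)
2. Q lies on line ZR with ZQ:QR = 5:4 ⇒ Q = (5/9, 0)
3. B lies on line QZ with QB:BZ = 1:4 ⇒ B = (4/9, 0)
4. V lies on line ME with MV:VE = 5:2 ⇒ V = (0, 19/14)
through E parallel to RV: direction (-1, 19/14); meets BZ at N = (21/19, 0)
N = B + t·(Z−B) with t = -113/76

t = -113/76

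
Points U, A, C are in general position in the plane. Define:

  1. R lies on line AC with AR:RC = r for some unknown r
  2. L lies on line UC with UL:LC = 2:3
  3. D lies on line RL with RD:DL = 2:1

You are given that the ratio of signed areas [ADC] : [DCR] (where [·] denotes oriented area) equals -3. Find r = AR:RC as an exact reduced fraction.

r = -4

Assign U = (0, 0), A = (1, 0), C = (0, 1) — the answer is frame-independent, so this choice is without loss of generality.
1. With AR:RC = r, write λ = r/(r+1) so R = A + λ·(C−A); R is affine-linear in λ
2. L lies on line UC with UL:LC = 2:3 ⇒ L = (0, 2/5)
3. D lies on line RL with RD:DL = 2:1 ⇒ D is an affine combination of earlier points and hence also affine-linear in λ
Every point depending on R is an affine combination of R and λ-independent points, so each such coordinate is linear in λ; the λ² term in each signed area is a multiple of (C−A)×(C−A) = 0, so 2·[ADC] and 2·[DCR] are each linear in λ. Evaluating at λ=0 and λ=1:
  2·[ADC] = -2/5,   2·[DCR] = 2/5·λ − 2/5
So [ADC]:[DCR] = (-2/5) / (2/5·λ − 2/5). Setting this equal to -3:
  -2/5 = -3·(2/5·λ − 2/5)  ⇒  λ = 4/3
Then r = λ/(1−λ) = (4/3)/(-1/3) = -4. Check: with r = -4, R = (-1/3, 4/3) and [ADC]:[DCR] = -3 as required.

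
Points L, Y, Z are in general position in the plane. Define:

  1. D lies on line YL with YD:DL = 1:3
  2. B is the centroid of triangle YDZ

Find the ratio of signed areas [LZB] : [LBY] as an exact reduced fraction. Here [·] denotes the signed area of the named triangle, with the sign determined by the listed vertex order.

[LZB]:[LBY] = 7/4

Work in coordinates with L = (0, 0), Y = (1, 0), Z = (0, 1).
1. D lies on line YL with YD:DL = 1:3 ⇒ D = (3/4, 0)
2. B is the centroid of triangle YDZ ⇒ B = (7/12, 1/3)
2·[LZB] = -7/12, 2·[LBY] = -1/3
[LZB]:[LBY] = -7/12:-1/3 = 7/4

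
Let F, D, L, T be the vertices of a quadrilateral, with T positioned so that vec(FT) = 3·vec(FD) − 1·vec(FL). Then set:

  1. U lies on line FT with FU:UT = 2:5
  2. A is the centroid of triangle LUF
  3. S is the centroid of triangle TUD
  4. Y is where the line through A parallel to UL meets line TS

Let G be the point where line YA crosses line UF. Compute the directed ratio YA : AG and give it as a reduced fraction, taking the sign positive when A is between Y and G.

Choose coordinates F = (0, 0), D = (1, 0), L = (0, 1), T = (3, -1).
1. U lies on line FT with FU:UT = 2:5 ⇒ U = (6/7, -2/7)
2. A is the centroid of triangle LUF ⇒ A = (2/7, 5/21)
3. S is the centroid of triangle TUD ⇒ S = (34/21, -3/7)
4. Y is where the line through A parallel to UL meets line TS ⇒ Y = (74/189, 5/63)
line YA meets UF at G = (4/7, -4/21)
A = Y + t·(G−Y) with t = -10/17, so YA:AG = -10/17:27/17

YA:AG = -10/27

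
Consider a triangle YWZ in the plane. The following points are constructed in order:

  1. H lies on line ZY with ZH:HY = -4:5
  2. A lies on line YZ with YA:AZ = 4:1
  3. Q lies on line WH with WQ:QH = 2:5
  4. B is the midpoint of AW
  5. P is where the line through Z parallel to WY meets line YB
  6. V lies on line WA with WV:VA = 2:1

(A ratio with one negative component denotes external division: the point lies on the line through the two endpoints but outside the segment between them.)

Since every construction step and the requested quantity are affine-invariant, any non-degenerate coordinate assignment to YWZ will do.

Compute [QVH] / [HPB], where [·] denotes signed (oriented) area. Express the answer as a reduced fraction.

Set Y = (0, 0), W = (1, 0), Z = (0, 1); any affine frame gives the same invariant.
1. H lies on line ZY with ZH:HY = -4:5 ⇒ H = (0, 5)
2. A lies on line YZ with YA:AZ = 4:1 ⇒ A = (0, 4/5)
3. Q lies on line WH with WQ:QH = 2:5 ⇒ Q = (5/7, 10/7)
4. B is the midpoint of AW ⇒ B = (1/2, 2/5)
5. P is where the line through Z parallel to WY meets line YB ⇒ P = (5/4, 1)
6. V lies on line WA with WV:VA = 2:1 ⇒ V = (1/3, 8/15)
2·[QVH] = -2, 2·[HPB] = -15/4
[QVH]:[HPB] = -2:-15/4 = 8/15

[QVH]:[HPB] = 8/15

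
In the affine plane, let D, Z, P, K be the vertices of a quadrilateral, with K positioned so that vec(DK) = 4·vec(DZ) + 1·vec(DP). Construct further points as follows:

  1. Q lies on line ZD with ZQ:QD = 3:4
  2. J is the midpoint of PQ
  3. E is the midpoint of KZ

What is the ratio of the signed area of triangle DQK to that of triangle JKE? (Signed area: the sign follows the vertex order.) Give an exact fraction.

Work in coordinates with D = (0, 0), Z = (1, 0), P = (0, 1), K = (4, 1).
1. Q lies on line ZD with ZQ:QD = 3:4 ⇒ Q = (4/7, 0)
2. J is the midpoint of PQ ⇒ J = (2/7, 1/2)
3. E is the midpoint of KZ ⇒ E = (5/2, 1/2)
2·[DQK] = 4/7, 2·[JKE] = -31/28
[DQK]:[JKE] = 4/7:-31/28 = -16/31

[DQK]:[JKE] = -16/31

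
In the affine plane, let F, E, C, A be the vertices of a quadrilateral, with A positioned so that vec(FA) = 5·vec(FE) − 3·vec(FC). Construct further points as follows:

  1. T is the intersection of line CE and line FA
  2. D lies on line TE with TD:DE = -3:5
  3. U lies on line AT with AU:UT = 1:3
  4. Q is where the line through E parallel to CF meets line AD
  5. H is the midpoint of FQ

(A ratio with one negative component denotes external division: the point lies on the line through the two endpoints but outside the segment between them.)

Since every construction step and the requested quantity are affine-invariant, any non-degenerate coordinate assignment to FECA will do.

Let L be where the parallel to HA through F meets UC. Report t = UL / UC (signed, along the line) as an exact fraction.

Assign F = (0, 0), E = (1, 0), C = (0, 1), A = (5, -3) — the answer is frame-independent, so this choice is without loss of generality.
1. T is the intersection of line CE and line FA ⇒ T = (5/2, -3/2)
2. D lies on line TE with TD:DE = -3:5 ⇒ D = (19/4, -15/4)
3. U lies on line AT with AU:UT = 1:3 ⇒ U = (35/8, -21/8)
4. Q is where the line through E parallel to CF meets line AD ⇒ Q = (1, -15)
5. H is the midpoint of FQ ⇒ H = (1/2, -15/2)
through F parallel to HA: direction (9/2, 9/2); meets UC at L = (35/64, 35/64)
L = U + t·(C−U) with t = 7/8

t = 7/8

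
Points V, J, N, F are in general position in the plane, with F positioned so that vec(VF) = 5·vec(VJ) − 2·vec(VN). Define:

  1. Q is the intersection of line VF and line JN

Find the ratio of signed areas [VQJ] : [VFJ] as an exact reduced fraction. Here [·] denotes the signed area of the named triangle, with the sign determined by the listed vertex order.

[VQJ]:[VFJ] = 1/3

Choose coordinates V = (0, 0), J = (1, 0), N = (0, 1), F = (5, -2).
1. Q is the intersection of line VF and line JN ⇒ Q = (5/3, -2/3)
2·[VQJ] = 2/3, 2·[VFJ] = 2
[VQJ]:[VFJ] = 2/3:2 = 1/3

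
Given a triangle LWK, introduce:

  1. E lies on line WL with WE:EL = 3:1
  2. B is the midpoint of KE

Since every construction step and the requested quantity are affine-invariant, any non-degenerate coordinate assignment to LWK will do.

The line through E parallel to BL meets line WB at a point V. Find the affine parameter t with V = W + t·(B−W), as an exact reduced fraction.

Choose coordinates L = (0, 0), W = (1, 0), K = (0, 1).
1. E lies on line WL with WE:EL = 3:1 ⇒ E = (1/4, 0)
2. B is the midpoint of KE ⇒ B = (1/8, 1/2)
through E parallel to BL: direction (-1/8, -1/2); meets WB at V = (11/32, 3/8)
V = W + t·(B−W) with t = 3/4

t = 3/4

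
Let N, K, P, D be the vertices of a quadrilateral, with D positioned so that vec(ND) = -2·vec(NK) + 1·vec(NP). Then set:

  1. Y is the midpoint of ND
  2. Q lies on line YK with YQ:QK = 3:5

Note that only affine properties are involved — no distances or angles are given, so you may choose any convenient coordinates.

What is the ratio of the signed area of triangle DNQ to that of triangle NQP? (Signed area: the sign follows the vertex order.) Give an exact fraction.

[DNQ]:[NQP] = -3/2

Set N = (0, 0), K = (1, 0), P = (0, 1), D = (-2, 1); any affine frame gives the same invariant.
1. Y is the midpoint of ND ⇒ Y = (-1, 1/2)
2. Q lies on line YK with YQ:QK = 3:5 ⇒ Q = (-1/4, 5/16)
2·[DNQ] = 3/8, 2·[NQP] = -1/4
[DNQ]:[NQP] = 3/8:-1/4 = -3/2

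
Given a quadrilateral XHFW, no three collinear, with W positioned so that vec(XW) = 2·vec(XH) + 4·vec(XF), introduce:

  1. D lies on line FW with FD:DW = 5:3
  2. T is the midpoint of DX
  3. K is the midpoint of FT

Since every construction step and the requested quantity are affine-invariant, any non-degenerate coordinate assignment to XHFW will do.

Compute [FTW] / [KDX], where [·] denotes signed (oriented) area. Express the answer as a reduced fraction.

[FTW]:[KDX] = -8/5

Assign X = (0, 0), H = (1, 0), F = (0, 1), W = (2, 4) — the answer is frame-independent, so this choice is without loss of generality.
1. D lies on line FW with FD:DW = 5:3 ⇒ D = (5/4, 23/8)
2. T is the midpoint of DX ⇒ T = (5/8, 23/16)
3. K is the midpoint of FT ⇒ K = (5/16, 39/32)
2·[FTW] = 1, 2·[KDX] = -5/8
[FTW]:[KDX] = 1:-5/8 = -8/5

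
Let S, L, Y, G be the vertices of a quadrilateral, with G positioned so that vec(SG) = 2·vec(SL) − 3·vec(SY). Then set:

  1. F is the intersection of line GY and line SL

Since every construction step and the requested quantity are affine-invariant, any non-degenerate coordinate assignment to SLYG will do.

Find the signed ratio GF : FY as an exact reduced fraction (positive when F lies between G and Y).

Work in coordinates with S = (0, 0), L = (1, 0), Y = (0, 1), G = (2, -3).
1. F is the intersection of line GY and line SL ⇒ F = (1/2, 0)
F = G + t·(Y−G) with t = 3/4, so GF:FY = t:(1−t) = 3/4:1/4

GF:FY = 3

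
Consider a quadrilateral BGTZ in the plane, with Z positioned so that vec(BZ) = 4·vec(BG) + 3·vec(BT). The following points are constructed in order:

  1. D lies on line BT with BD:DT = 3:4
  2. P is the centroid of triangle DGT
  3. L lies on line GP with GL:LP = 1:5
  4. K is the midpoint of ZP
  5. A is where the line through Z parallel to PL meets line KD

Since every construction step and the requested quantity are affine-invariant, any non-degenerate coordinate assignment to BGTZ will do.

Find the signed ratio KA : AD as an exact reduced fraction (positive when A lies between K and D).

KA:AD = -9/19

Assign B = (0, 0), G = (1, 0), T = (0, 1), Z = (4, 3) — the answer is frame-independent, so this choice is without loss of generality.
1. D lies on line BT with BD:DT = 3:4 ⇒ D = (0, 3/7)
2. P is the centroid of triangle DGT ⇒ P = (1/3, 10/21)
3. L lies on line GP with GL:LP = 1:5 ⇒ L = (8/9, 5/63)
4. K is the midpoint of ZP ⇒ K = (13/6, 73/42)
5. A is where the line through Z parallel to PL meets line KD ⇒ A = (247/60, 35/12)
A = K + t·(D−K) with t = -9/10, so KA:AD = t:(1−t) = -9/10:19/10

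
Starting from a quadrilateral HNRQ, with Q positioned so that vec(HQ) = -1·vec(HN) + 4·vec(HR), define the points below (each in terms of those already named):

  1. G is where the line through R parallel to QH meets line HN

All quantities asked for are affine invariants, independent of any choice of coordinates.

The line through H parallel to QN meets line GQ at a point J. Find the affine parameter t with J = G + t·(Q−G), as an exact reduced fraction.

Set H = (0, 0), N = (1, 0), R = (0, 1), Q = (-1, 4); any affine frame gives the same invariant.
1. G is where the line through R parallel to QH meets line HN ⇒ G = (1/4, 0)
through H parallel to QN: direction (2, -4); meets GQ at J = (2/3, -4/3)
J = G + t·(Q−G) with t = -1/3

t = -1/3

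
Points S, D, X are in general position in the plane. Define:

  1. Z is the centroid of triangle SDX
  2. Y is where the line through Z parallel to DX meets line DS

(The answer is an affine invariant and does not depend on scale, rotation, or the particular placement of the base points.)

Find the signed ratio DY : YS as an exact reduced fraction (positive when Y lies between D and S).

DY:YS = 1/2

Choose coordinates S = (0, 0), D = (1, 0), X = (0, 1).
1. Z is the centroid of triangle SDX ⇒ Z = (1/3, 1/3)
2. Y is where the line through Z parallel to DX meets line DS ⇒ Y = (2/3, 0)
Y = D + t·(S−D) with t = 1/3, so DY:YS = t:(1−t) = 1/3:2/3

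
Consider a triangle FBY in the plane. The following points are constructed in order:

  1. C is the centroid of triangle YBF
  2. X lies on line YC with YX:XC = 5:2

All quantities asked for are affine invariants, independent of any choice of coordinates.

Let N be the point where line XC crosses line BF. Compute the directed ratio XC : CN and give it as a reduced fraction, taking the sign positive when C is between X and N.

XC:CN = 4/7

Assign F = (0, 0), B = (1, 0), Y = (0, 1) — the answer is frame-independent, so this choice is without loss of generality.
1. C is the centroid of triangle YBF ⇒ C = (1/3, 1/3)
2. X lies on line YC with YX:XC = 5:2 ⇒ X = (5/21, 11/21)
line XC meets BF at N = (1/2, 0)
C = X + t·(N−X) with t = 4/11, so XC:CN = 4/11:7/11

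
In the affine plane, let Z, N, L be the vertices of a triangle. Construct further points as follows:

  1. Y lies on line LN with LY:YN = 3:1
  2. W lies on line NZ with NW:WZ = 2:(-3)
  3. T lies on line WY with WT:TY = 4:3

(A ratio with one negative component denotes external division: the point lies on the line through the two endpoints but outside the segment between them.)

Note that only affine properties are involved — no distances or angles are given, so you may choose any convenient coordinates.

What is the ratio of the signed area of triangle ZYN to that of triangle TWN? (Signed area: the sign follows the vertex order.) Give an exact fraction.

[ZYN]:[TWN] = 7/8

Set Z = (0, 0), N = (1, 0), L = (0, 1); any affine frame gives the same invariant.
1. Y lies on line LN with LY:YN = 3:1 ⇒ Y = (3/4, 1/4)
2. W lies on line NZ with NW:WZ = 2:(-3) ⇒ W = (3, 0)
3. T lies on line WY with WT:TY = 4:3 ⇒ T = (12/7, 1/7)
2·[ZYN] = -1/4, 2·[TWN] = -2/7
[ZYN]:[TWN] = -1/4:-2/7 = 7/8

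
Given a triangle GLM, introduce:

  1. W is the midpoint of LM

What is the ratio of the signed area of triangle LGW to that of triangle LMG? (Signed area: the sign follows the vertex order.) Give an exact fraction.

Work in coordinates with G = (0, 0), L = (1, 0), M = (0, 1).
1. W is the midpoint of LM ⇒ W = (1/2, 1/2)
2·[LGW] = -1/2, 2·[LMG] = 1
[LGW]:[LMG] = -1/2:1 = -1/2

[LGW]:[LMG] = -1/2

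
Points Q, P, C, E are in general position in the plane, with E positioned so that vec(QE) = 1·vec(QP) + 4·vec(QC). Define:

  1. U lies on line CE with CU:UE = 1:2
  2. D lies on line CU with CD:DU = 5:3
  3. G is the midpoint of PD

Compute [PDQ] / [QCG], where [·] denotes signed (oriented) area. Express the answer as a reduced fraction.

Assign Q = (0, 0), P = (1, 0), C = (0, 1), E = (1, 4) — the answer is frame-independent, so this choice is without loss of generality.
1. U lies on line CE with CU:UE = 1:2 ⇒ U = (1/3, 2)
2. D lies on line CU with CD:DU = 5:3 ⇒ D = (5/24, 13/8)
3. G is the midpoint of PD ⇒ G = (29/48, 13/16)
2·[PDQ] = 13/8, 2·[QCG] = -29/48
[PDQ]:[QCG] = 13/8:-29/48 = -78/29

[PDQ]:[QCG] = -78/29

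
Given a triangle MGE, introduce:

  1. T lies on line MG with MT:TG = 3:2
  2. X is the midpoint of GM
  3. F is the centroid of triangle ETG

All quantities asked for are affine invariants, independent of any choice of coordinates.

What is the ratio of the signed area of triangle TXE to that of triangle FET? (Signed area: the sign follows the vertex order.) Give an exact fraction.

Work in coordinates with M = (0, 0), G = (1, 0), E = (0, 1).
1. T lies on line MG with MT:TG = 3:2 ⇒ T = (3/5, 0)
2. X is the midpoint of GM ⇒ X = (1/2, 0)
3. F is the centroid of triangle ETG ⇒ F = (8/15, 1/3)
2·[TXE] = -1/10, 2·[FET] = 2/15
[TXE]:[FET] = -1/10:2/15 = -3/4

[TXE]:[FET] = -3/4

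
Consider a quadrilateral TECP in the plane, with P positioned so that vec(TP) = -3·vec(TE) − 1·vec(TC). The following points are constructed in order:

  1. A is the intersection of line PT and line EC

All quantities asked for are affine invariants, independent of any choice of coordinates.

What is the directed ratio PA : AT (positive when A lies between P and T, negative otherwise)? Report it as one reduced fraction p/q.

PA:AT = -5

Set T = (0, 0), E = (1, 0), C = (0, 1), P = (-3, -1); any affine frame gives the same invariant.
1. A is the intersection of line PT and line EC ⇒ A = (3/4, 1/4)
A = P + t·(T−P) with t = 5/4, so PA:AT = t:(1−t) = 5/4:-1/4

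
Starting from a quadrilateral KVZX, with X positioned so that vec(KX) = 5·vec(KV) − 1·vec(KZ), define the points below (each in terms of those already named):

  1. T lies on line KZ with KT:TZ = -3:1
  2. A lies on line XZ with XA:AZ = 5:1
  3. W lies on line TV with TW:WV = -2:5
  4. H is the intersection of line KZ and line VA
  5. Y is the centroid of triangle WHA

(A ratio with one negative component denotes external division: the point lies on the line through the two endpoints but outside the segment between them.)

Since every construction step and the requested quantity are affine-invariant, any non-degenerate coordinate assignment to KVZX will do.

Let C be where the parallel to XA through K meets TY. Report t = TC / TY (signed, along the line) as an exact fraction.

Assign K = (0, 0), V = (1, 0), Z = (0, 1), X = (5, -1) — the answer is frame-independent, so this choice is without loss of generality.
1. T lies on line KZ with KT:TZ = -3:1 ⇒ T = (0, 3/2)
2. A lies on line XZ with XA:AZ = 5:1 ⇒ A = (5/6, 2/3)
3. W lies on line TV with TW:WV = -2:5 ⇒ W = (-2/3, 5/2)
4. H is the intersection of line KZ and line VA ⇒ H = (0, 4)
5. Y is the centroid of triangle WHA ⇒ Y = (1/18, 43/18)
through K parallel to XA: direction (-25/6, 5/3); meets TY at C = (-15/164, 3/82)
C = T + t·(Y−T) with t = -135/82

t = -135/82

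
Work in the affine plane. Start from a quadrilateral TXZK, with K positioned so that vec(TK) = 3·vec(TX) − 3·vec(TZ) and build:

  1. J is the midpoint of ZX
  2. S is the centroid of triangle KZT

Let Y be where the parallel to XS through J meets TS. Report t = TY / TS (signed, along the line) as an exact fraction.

Set T = (0, 0), X = (1, 0), Z = (0, 1), K = (3, -3); any affine frame gives the same invariant.
1. J is the midpoint of ZX ⇒ J = (1/2, 1/2)
2. S is the centroid of triangle KZT ⇒ S = (1, -2/3)
through J parallel to XS: direction (0, -2/3); meets TS at Y = (1/2, -1/3)
Y = T + t·(S−T) with t = 1/2

t = 1/2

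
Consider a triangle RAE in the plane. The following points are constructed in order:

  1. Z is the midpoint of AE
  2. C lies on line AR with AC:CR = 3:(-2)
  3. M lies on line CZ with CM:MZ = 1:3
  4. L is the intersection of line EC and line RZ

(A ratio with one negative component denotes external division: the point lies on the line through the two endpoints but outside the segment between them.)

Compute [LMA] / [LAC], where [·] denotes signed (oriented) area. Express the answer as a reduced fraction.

[LMA]:[LAC] = -13/16

Work in coordinates with R = (0, 0), A = (1, 0), E = (0, 1).
1. Z is the midpoint of AE ⇒ Z = (1/2, 1/2)
2. C lies on line AR with AC:CR = 3:(-2) ⇒ C = (-2, 0)
3. M lies on line CZ with CM:MZ = 1:3 ⇒ M = (-11/8, 1/8)
4. L is the intersection of line EC and line RZ ⇒ L = (2, 2)
2·[LMA] = 39/8, 2·[LAC] = -6
[LMA]:[LAC] = 39/8:-6 = -13/16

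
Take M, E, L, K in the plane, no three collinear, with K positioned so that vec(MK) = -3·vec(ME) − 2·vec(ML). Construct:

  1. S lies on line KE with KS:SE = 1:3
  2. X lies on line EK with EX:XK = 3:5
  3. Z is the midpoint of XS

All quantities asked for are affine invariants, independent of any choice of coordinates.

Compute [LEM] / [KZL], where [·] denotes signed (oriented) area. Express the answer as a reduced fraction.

Work in coordinates with M = (0, 0), E = (1, 0), L = (0, 1), K = (-3, -2).
1. S lies on line KE with KS:SE = 1:3 ⇒ S = (-2, -3/2)
2. X lies on line EK with EX:XK = 3:5 ⇒ X = (-1/2, -3/4)
3. Z is the midpoint of XS ⇒ Z = (-5/4, -9/8)
2·[LEM] = -1, 2·[KZL] = 21/8
[LEM]:[KZL] = -1:21/8 = -8/21

[LEM]:[KZL] = -8/21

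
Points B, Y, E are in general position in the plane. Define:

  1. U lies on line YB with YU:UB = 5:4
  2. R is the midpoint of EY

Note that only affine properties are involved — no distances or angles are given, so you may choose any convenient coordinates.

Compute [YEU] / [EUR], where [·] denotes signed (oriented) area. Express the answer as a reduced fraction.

[YEU]:[EUR] = 2

Work in coordinates with B = (0, 0), Y = (1, 0), E = (0, 1).
1. U lies on line YB with YU:UB = 5:4 ⇒ U = (4/9, 0)
2. R is the midpoint of EY ⇒ R = (1/2, 1/2)
2·[YEU] = 5/9, 2·[EUR] = 5/18
[YEU]:[EUR] = 5/9:5/18 = 2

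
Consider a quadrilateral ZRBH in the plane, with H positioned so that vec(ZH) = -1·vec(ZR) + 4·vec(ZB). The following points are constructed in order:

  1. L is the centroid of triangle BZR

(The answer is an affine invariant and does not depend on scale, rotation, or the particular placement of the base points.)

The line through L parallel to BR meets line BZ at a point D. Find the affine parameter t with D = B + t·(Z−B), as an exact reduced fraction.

Assign Z = (0, 0), R = (1, 0), B = (0, 1), H = (-1, 4) — the answer is frame-independent, so this choice is without loss of generality.
1. L is the centroid of triangle BZR ⇒ L = (1/3, 1/3)
through L parallel to BR: direction (1, -1); meets BZ at D = (0, 2/3)
D = B + t·(Z−B) with t = 1/3

t = 1/3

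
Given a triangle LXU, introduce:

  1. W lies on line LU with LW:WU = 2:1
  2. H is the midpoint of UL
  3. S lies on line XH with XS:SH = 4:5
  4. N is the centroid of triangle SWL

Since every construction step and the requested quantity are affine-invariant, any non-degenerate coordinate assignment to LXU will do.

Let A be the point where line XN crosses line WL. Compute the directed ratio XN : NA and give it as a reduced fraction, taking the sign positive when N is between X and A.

Work in coordinates with L = (0, 0), X = (1, 0), U = (0, 1).
1. W lies on line LU with LW:WU = 2:1 ⇒ W = (0, 2/3)
2. H is the midpoint of UL ⇒ H = (0, 1/2)
3. S lies on line XH with XS:SH = 4:5 ⇒ S = (5/9, 2/9)
4. N is the centroid of triangle SWL ⇒ N = (5/27, 8/27)
line XN meets WL at A = (0, 4/11)
N = X + t·(A−X) with t = 22/27, so XN:NA = 22/27:5/27

XN:NA = 22/5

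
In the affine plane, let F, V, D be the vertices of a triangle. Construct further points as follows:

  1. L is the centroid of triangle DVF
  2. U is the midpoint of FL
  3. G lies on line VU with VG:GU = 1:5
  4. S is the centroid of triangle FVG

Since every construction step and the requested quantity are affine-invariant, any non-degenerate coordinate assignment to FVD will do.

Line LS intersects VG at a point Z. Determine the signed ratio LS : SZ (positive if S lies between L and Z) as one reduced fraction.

LS:SZ = -4

Work in coordinates with F = (0, 0), V = (1, 0), D = (0, 1).
1. L is the centroid of triangle DVF ⇒ L = (1/3, 1/3)
2. U is the midpoint of FL ⇒ U = (1/6, 1/6)
3. G lies on line VU with VG:GU = 1:5 ⇒ G = (31/36, 1/36)
4. S is the centroid of triangle FVG ⇒ S = (67/108, 1/108)
line LS meets VG at Z = (79/144, 13/144)
S = L + t·(Z−L) with t = 4/3, so LS:SZ = 4/3:-1/3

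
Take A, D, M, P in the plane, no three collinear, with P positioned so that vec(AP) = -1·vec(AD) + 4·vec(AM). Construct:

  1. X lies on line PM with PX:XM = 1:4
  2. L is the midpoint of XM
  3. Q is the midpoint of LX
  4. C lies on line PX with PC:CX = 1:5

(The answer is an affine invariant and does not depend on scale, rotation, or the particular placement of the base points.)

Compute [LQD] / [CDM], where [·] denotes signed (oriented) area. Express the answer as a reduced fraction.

[LQD]:[CDM] = 6/29

Set A = (0, 0), D = (1, 0), M = (0, 1), P = (-1, 4); any affine frame gives the same invariant.
1. X lies on line PM with PX:XM = 1:4 ⇒ X = (-4/5, 17/5)
2. L is the midpoint of XM ⇒ L = (-2/5, 11/5)
3. Q is the midpoint of LX ⇒ Q = (-3/5, 14/5)
4. C lies on line PX with PC:CX = 1:5 ⇒ C = (-29/30, 39/10)
2·[LQD] = -2/5, 2·[CDM] = -29/15
[LQD]:[CDM] = -2/5:-29/15 = 6/29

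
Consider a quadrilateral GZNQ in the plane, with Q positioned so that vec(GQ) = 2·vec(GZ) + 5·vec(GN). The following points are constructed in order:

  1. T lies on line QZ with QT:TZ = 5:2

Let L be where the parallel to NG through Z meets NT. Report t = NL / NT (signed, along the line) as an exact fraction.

t = 7/9

Choose coordinates G = (0, 0), Z = (1, 0), N = (0, 1), Q = (2, 5).
1. T lies on line QZ with QT:TZ = 5:2 ⇒ T = (9/7, 10/7)
through Z parallel to NG: direction (0, -1); meets NT at L = (1, 4/3)
L = N + t·(T−N) with t = 7/9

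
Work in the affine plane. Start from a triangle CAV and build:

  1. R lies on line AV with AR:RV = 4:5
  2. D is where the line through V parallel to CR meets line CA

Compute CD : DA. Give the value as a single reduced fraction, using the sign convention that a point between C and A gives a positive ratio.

Choose coordinates C = (0, 0), A = (1, 0), V = (0, 1).
1. R lies on line AV with AR:RV = 4:5 ⇒ R = (5/9, 4/9)
2. D is where the line through V parallel to CR meets line CA ⇒ D = (-5/4, 0)
D = C + t·(A−C) with t = -5/4, so CD:DA = t:(1−t) = -5/4:9/4

CD:DA = -5/9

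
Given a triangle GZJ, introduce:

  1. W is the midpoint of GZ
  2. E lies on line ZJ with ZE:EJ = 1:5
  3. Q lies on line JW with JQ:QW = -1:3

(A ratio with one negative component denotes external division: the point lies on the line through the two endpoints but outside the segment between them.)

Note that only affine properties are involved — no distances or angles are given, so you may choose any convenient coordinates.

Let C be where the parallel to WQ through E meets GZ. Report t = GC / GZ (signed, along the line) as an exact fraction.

t = 11/12

Choose coordinates G = (0, 0), Z = (1, 0), J = (0, 1).
1. W is the midpoint of GZ ⇒ W = (1/2, 0)
2. E lies on line ZJ with ZE:EJ = 1:5 ⇒ E = (5/6, 1/6)
3. Q lies on line JW with JQ:QW = -1:3 ⇒ Q = (-1/4, 3/2)
through E parallel to WQ: direction (-3/4, 3/2); meets GZ at C = (11/12, 0)
C = G + t·(Z−G) with t = 11/12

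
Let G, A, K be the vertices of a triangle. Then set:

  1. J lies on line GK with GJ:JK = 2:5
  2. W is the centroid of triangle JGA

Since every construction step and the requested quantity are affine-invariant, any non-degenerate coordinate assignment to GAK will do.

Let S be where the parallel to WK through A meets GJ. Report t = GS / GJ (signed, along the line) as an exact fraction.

Choose coordinates G = (0, 0), A = (1, 0), K = (0, 1).
1. J lies on line GK with GJ:JK = 2:5 ⇒ J = (0, 2/7)
2. W is the centroid of triangle JGA ⇒ W = (1/3, 2/21)
through A parallel to WK: direction (-1/3, 19/21); meets GJ at S = (0, 19/7)
S = G + t·(J−G) with t = 19/2

t = 19/2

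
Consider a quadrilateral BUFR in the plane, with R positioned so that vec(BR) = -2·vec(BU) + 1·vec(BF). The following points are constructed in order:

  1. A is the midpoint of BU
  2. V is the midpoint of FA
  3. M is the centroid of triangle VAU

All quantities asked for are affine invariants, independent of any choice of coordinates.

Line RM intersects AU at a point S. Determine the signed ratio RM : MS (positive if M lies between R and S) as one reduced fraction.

RM:MS = 5

Set B = (0, 0), U = (1, 0), F = (0, 1), R = (-2, 1); any affine frame gives the same invariant.
1. A is the midpoint of BU ⇒ A = (1/2, 0)
2. V is the midpoint of FA ⇒ V = (1/4, 1/2)
3. M is the centroid of triangle VAU ⇒ M = (7/12, 1/6)
line RM meets AU at S = (11/10, 0)
M = R + t·(S−R) with t = 5/6, so RM:MS = 5/6:1/6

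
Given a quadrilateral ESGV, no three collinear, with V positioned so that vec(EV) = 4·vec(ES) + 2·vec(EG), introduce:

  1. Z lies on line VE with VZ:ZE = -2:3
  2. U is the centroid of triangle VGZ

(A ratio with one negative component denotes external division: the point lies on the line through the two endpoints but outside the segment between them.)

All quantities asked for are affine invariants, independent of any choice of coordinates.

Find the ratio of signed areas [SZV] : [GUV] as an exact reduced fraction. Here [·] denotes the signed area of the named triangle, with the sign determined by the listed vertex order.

Assign E = (0, 0), S = (1, 0), G = (0, 1), V = (4, 2) — the answer is frame-independent, so this choice is without loss of generality.
1. Z lies on line VE with VZ:ZE = -2:3 ⇒ Z = (12, 6)
2. U is the centroid of triangle VGZ ⇒ U = (16/3, 3)
2·[SZV] = 4, 2·[GUV] = -8/3
[SZV]:[GUV] = 4:-8/3 = -3/2

[SZV]:[GUV] = -3/2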